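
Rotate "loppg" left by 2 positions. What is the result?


Input: "loppg", rotate left by 2
First 2 characters: "lo"
Remaining characters: "ppg"
Concatenate remaining + first: "ppg" + "lo" = "ppglo"

ppglo


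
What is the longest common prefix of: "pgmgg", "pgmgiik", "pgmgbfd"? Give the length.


Words: pgmgg, pgmgiik, pgmgbfd
  Position 0: all 'p' => match
  Position 1: all 'g' => match
  Position 2: all 'm' => match
  Position 3: all 'g' => match
  Position 4: ('g', 'i', 'b') => mismatch, stop
LCP = "pgmg" (length 4)

4


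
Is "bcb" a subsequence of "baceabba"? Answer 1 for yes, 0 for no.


Check if "bcb" is a subsequence of "baceabba"
Greedy scan:
  Position 0 ('b'): matches sub[0] = 'b'
  Position 1 ('a'): no match needed
  Position 2 ('c'): matches sub[1] = 'c'
  Position 3 ('e'): no match needed
  Position 4 ('a'): no match needed
  Position 5 ('b'): matches sub[2] = 'b'
  Position 6 ('b'): no match needed
  Position 7 ('a'): no match needed
All 3 characters matched => is a subsequence

1


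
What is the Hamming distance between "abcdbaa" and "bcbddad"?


Comparing "abcdbaa" and "bcbddad" position by position:
  Position 0: 'a' vs 'b' => differ
  Position 1: 'b' vs 'c' => differ
  Position 2: 'c' vs 'b' => differ
  Position 3: 'd' vs 'd' => same
  Position 4: 'b' vs 'd' => differ
  Position 5: 'a' vs 'a' => same
  Position 6: 'a' vs 'd' => differ
Total differences (Hamming distance): 5

5


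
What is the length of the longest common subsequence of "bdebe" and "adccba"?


LCS of "bdebe" and "adccba"
DP table:
           a    d    c    c    b    a
      0    0    0    0    0    0    0
  b   0    0    0    0    0    1    1
  d   0    0    1    1    1    1    1
  e   0    0    1    1    1    1    1
  b   0    0    1    1    1    2    2
  e   0    0    1    1    1    2    2
LCS length = dp[5][6] = 2

2


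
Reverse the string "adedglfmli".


Input: adedglfmli
Reading characters right to left:
  Position 9: 'i'
  Position 8: 'l'
  Position 7: 'm'
  Position 6: 'f'
  Position 5: 'l'
  Position 4: 'g'
  Position 3: 'd'
  Position 2: 'e'
  Position 1: 'd'
  Position 0: 'a'
Reversed: ilmflgdeda

ilmflgdeda


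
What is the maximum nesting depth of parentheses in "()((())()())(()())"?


Input: "()((())()())(()())"
Tracking depth:
  Position 0 '(': depth becomes 1
  Position 1 ')': depth becomes 0
  Position 2 '(': depth becomes 1
  Position 3 '(': depth becomes 2
  Position 4 '(': depth becomes 3
  Position 5 ')': depth becomes 2
  Position 6 ')': depth becomes 1
  Position 7 '(': depth becomes 2
  Position 8 ')': depth becomes 1
  Position 9 '(': depth becomes 2
  Position 10 ')': depth becomes 1
  Position 11 ')': depth becomes 0
  Position 12 '(': depth becomes 1
  Position 13 '(': depth becomes 2
  Position 14 ')': depth becomes 1
  Position 15 '(': depth becomes 2
  Position 16 ')': depth becomes 1
  Position 17 ')': depth becomes 0
Maximum depth reached: 3

3


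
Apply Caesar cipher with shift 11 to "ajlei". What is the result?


Caesar cipher: shift "ajlei" by 11
  'a' (pos 0) + 11 = pos 11 = 'l'
  'j' (pos 9) + 11 = pos 20 = 'u'
  'l' (pos 11) + 11 = pos 22 = 'w'
  'e' (pos 4) + 11 = pos 15 = 'p'
  'i' (pos 8) + 11 = pos 19 = 't'
Result: luwpt

luwpt


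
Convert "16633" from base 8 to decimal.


Input: "16633" in base 8
Positional expansion:
  Digit '1' (value 1) x 8^4 = 4096
  Digit '6' (value 6) x 8^3 = 3072
  Digit '6' (value 6) x 8^2 = 384
  Digit '3' (value 3) x 8^1 = 24
  Digit '3' (value 3) x 8^0 = 3
Sum = 7579

7579


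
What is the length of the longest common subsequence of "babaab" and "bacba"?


LCS of "babaab" and "bacba"
DP table:
           b    a    c    b    a
      0    0    0    0    0    0
  b   0    1    1    1    1    1
  a   0    1    2    2    2    2
  b   0    1    2    2    3    3
  a   0    1    2    2    3    4
  a   0    1    2    2    3    4
  b   0    1    2    2    3    4
LCS length = dp[6][5] = 4

4


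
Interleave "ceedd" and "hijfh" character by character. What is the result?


Interleaving "ceedd" and "hijfh":
  Position 0: 'c' from first, 'h' from second => "ch"
  Position 1: 'e' from first, 'i' from second => "ei"
  Position 2: 'e' from first, 'j' from second => "ej"
  Position 3: 'd' from first, 'f' from second => "df"
  Position 4: 'd' from first, 'h' from second => "dh"
Result: cheiejdfdh

cheiejdfdh


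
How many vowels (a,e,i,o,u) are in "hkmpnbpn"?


Input: hkmpnbpn
Checking each character:
  'h' at position 0: consonant
  'k' at position 1: consonant
  'm' at position 2: consonant
  'p' at position 3: consonant
  'n' at position 4: consonant
  'b' at position 5: consonant
  'p' at position 6: consonant
  'n' at position 7: consonant
Total vowels: 0

0


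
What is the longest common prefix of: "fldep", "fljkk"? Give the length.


Words: fldep, fljkk
  Position 0: all 'f' => match
  Position 1: all 'l' => match
  Position 2: ('d', 'j') => mismatch, stop
LCP = "fl" (length 2)

2


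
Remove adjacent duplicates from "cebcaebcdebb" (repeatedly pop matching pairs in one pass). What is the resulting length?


Input: cebcaebcdebb
Stack-based adjacent duplicate removal:
  Read 'c': push. Stack: c
  Read 'e': push. Stack: ce
  Read 'b': push. Stack: ceb
  Read 'c': push. Stack: cebc
  Read 'a': push. Stack: cebca
  Read 'e': push. Stack: cebcae
  Read 'b': push. Stack: cebcaeb
  Read 'c': push. Stack: cebcaebc
  Read 'd': push. Stack: cebcaebcd
  Read 'e': push. Stack: cebcaebcde
  Read 'b': push. Stack: cebcaebcdeb
  Read 'b': matches stack top 'b' => pop. Stack: cebcaebcde
Final stack: "cebcaebcde" (length 10)

10


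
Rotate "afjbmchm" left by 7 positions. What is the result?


Input: "afjbmchm", rotate left by 7
First 7 characters: "afjbmch"
Remaining characters: "m"
Concatenate remaining + first: "m" + "afjbmch" = "mafjbmch"

mafjbmch


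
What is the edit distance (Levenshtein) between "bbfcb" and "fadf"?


Computing edit distance: "bbfcb" -> "fadf"
DP table:
           f    a    d    f
      0    1    2    3    4
  b   1    1    2    3    4
  b   2    2    2    3    4
  f   3    2    3    3    3
  c   4    3    3    4    4
  b   5    4    4    4    5
Edit distance = dp[5][4] = 5

5


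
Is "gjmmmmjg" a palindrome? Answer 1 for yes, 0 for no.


Input: gjmmmmjg
Reversed: gjmmmmjg
  Compare pos 0 ('g') with pos 7 ('g'): match
  Compare pos 1 ('j') with pos 6 ('j'): match
  Compare pos 2 ('m') with pos 5 ('m'): match
  Compare pos 3 ('m') with pos 4 ('m'): match
Result: palindrome

1


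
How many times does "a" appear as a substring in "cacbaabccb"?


Searching for "a" in "cacbaabccb"
Scanning each position:
  Position 0: "c" => no
  Position 1: "a" => MATCH
  Position 2: "c" => no
  Position 3: "b" => no
  Position 4: "a" => MATCH
  Position 5: "a" => MATCH
  Position 6: "b" => no
  Position 7: "c" => no
  Position 8: "c" => no
  Position 9: "b" => no
Total occurrences: 3

3


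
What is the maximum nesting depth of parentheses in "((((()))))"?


Input: "((((()))))"
Tracking depth:
  Position 0 '(': depth becomes 1
  Position 1 '(': depth becomes 2
  Position 2 '(': depth becomes 3
  Position 3 '(': depth becomes 4
  Position 4 '(': depth becomes 5
  Position 5 ')': depth becomes 4
  Position 6 ')': depth becomes 3
  Position 7 ')': depth becomes 2
  Position 8 ')': depth becomes 1
  Position 9 ')': depth becomes 0
Maximum depth reached: 5

5


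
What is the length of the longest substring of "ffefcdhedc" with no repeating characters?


Input: "ffefcdhedc"
Sliding window (track last position of each char):
  Position 0 ('f'): window [0,0] length 1 -- new best
  Position 1 ('f'): repeat (last at 0), move window start to 1
  Position 1 ('f'): window [1,1] length 1
  Position 2 ('e'): window [1,2] length 2 -- new best
  Position 3 ('f'): repeat (last at 1), move window start to 2
  Position 3 ('f'): window [2,3] length 2
  Position 4 ('c'): window [2,4] length 3 -- new best
  Position 5 ('d'): window [2,5] length 4 -- new best
  Position 6 ('h'): window [2,6] length 5 -- new best
  Position 7 ('e'): repeat (last at 2), move window start to 3
  Position 7 ('e'): window [3,7] length 5
  Position 8 ('d'): repeat (last at 5), move window start to 6
  Position 8 ('d'): window [6,8] length 3
  Position 9 ('c'): window [6,9] length 4
Longest substring with no repeats: "efcdh" with length 5

5


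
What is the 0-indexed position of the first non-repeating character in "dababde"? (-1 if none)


Input: dababde
Character frequencies:
  'a': 2
  'b': 2
  'd': 2
  'e': 1
Scanning left to right for freq == 1:
  Position 0 ('d'): freq=2, skip
  Position 1 ('a'): freq=2, skip
  Position 2 ('b'): freq=2, skip
  Position 3 ('a'): freq=2, skip
  Position 4 ('b'): freq=2, skip
  Position 5 ('d'): freq=2, skip
  Position 6 ('e'): unique! => answer = 6

6


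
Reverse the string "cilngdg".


Input: cilngdg
Reading characters right to left:
  Position 6: 'g'
  Position 5: 'd'
  Position 4: 'g'
  Position 3: 'n'
  Position 2: 'l'
  Position 1: 'i'
  Position 0: 'c'
Reversed: gdgnlic

gdgnlic


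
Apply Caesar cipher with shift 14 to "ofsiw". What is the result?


Caesar cipher: shift "ofsiw" by 14
  'o' (pos 14) + 14 = pos 2 = 'c'
  'f' (pos 5) + 14 = pos 19 = 't'
  's' (pos 18) + 14 = pos 6 = 'g'
  'i' (pos 8) + 14 = pos 22 = 'w'
  'w' (pos 22) + 14 = pos 10 = 'k'
Result: ctgwk

ctgwk


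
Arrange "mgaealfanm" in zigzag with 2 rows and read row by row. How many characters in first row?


Zigzag "mgaealfanm" into 2 rows:
Placing characters:
  'm' => row 0
  'g' => row 1
  'a' => row 0
  'e' => row 1
  'a' => row 0
  'l' => row 1
  'f' => row 0
  'a' => row 1
  'n' => row 0
  'm' => row 1
Rows:
  Row 0: "maafn"
  Row 1: "gelam"
First row length: 5

5


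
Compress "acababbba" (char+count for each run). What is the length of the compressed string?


Input: acababbba
Runs:
  'a' x 1 => "a1"
  'c' x 1 => "c1"
  'a' x 1 => "a1"
  'b' x 1 => "b1"
  'a' x 1 => "a1"
  'b' x 3 => "b3"
  'a' x 1 => "a1"
Compressed: "a1c1a1b1a1b3a1"
Compressed length: 14

14


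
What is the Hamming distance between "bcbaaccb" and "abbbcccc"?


Comparing "bcbaaccb" and "abbbcccc" position by position:
  Position 0: 'b' vs 'a' => differ
  Position 1: 'c' vs 'b' => differ
  Position 2: 'b' vs 'b' => same
  Position 3: 'a' vs 'b' => differ
  Position 4: 'a' vs 'c' => differ
  Position 5: 'c' vs 'c' => same
  Position 6: 'c' vs 'c' => same
  Position 7: 'b' vs 'c' => differ
Total differences (Hamming distance): 5

5


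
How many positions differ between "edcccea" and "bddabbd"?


Comparing "edcccea" and "bddabbd" position by position:
  Position 0: 'e' vs 'b' => DIFFER
  Position 1: 'd' vs 'd' => same
  Position 2: 'c' vs 'd' => DIFFER
  Position 3: 'c' vs 'a' => DIFFER
  Position 4: 'c' vs 'b' => DIFFER
  Position 5: 'e' vs 'b' => DIFFER
  Position 6: 'a' vs 'd' => DIFFER
Positions that differ: 6

6


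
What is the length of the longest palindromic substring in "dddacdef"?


Input: "dddacdef"
Checking substrings for palindromes:
  [0:3] "ddd" (len 3) => palindrome
  [0:2] "dd" (len 2) => palindrome
  [1:3] "dd" (len 2) => palindrome
Longest palindromic substring: "ddd" with length 3

3


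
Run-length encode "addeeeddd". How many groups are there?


Input: addeeeddd
Scanning for consecutive runs:
  Group 1: 'a' x 1 (positions 0-0)
  Group 2: 'd' x 2 (positions 1-2)
  Group 3: 'e' x 3 (positions 3-5)
  Group 4: 'd' x 3 (positions 6-8)
Total groups: 4

4


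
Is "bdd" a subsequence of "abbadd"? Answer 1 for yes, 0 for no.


Check if "bdd" is a subsequence of "abbadd"
Greedy scan:
  Position 0 ('a'): no match needed
  Position 1 ('b'): matches sub[0] = 'b'
  Position 2 ('b'): no match needed
  Position 3 ('a'): no match needed
  Position 4 ('d'): matches sub[1] = 'd'
  Position 5 ('d'): matches sub[2] = 'd'
All 3 characters matched => is a subsequence

1


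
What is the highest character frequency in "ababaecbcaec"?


Input: ababaecbcaec
Character counts:
  'a': 4
  'b': 3
  'c': 3
  'e': 2
Maximum frequency: 4

4


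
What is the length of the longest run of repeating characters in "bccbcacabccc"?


Input: "bccbcacabccc"
Scanning for longest run:
  Position 1 ('c'): new char, reset run to 1
  Position 2 ('c'): continues run of 'c', length=2
  Position 3 ('b'): new char, reset run to 1
  Position 4 ('c'): new char, reset run to 1
  Position 5 ('a'): new char, reset run to 1
  Position 6 ('c'): new char, reset run to 1
  Position 7 ('a'): new char, reset run to 1
  Position 8 ('b'): new char, reset run to 1
  Position 9 ('c'): new char, reset run to 1
  Position 10 ('c'): continues run of 'c', length=2
  Position 11 ('c'): continues run of 'c', length=3
Longest run: 'c' with length 3

3


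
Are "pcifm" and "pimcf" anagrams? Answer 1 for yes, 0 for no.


Strings: "pcifm", "pimcf"
Sorted first:  cfimp
Sorted second: cfimp
Sorted forms match => anagrams

1


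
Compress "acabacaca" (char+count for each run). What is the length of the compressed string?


Input: acabacaca
Runs:
  'a' x 1 => "a1"
  'c' x 1 => "c1"
  'a' x 1 => "a1"
  'b' x 1 => "b1"
  'a' x 1 => "a1"
  'c' x 1 => "c1"
  'a' x 1 => "a1"
  'c' x 1 => "c1"
  'a' x 1 => "a1"
Compressed: "a1c1a1b1a1c1a1c1a1"
Compressed length: 18

18


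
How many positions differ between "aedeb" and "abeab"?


Comparing "aedeb" and "abeab" position by position:
  Position 0: 'a' vs 'a' => same
  Position 1: 'e' vs 'b' => DIFFER
  Position 2: 'd' vs 'e' => DIFFER
  Position 3: 'e' vs 'a' => DIFFER
  Position 4: 'b' vs 'b' => same
Positions that differ: 3

3


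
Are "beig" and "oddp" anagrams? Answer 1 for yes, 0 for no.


Strings: "beig", "oddp"
Sorted first:  begi
Sorted second: ddop
Differ at position 0: 'b' vs 'd' => not anagrams

0


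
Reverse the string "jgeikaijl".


Input: jgeikaijl
Reading characters right to left:
  Position 8: 'l'
  Position 7: 'j'
  Position 6: 'i'
  Position 5: 'a'
  Position 4: 'k'
  Position 3: 'i'
  Position 2: 'e'
  Position 1: 'g'
  Position 0: 'j'
Reversed: ljiakiegj

ljiakiegj


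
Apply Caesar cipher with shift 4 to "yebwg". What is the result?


Caesar cipher: shift "yebwg" by 4
  'y' (pos 24) + 4 = pos 2 = 'c'
  'e' (pos 4) + 4 = pos 8 = 'i'
  'b' (pos 1) + 4 = pos 5 = 'f'
  'w' (pos 22) + 4 = pos 0 = 'a'
  'g' (pos 6) + 4 = pos 10 = 'k'
Result: cifak

cifak


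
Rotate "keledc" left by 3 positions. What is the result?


Input: "keledc", rotate left by 3
First 3 characters: "kel"
Remaining characters: "edc"
Concatenate remaining + first: "edc" + "kel" = "edckel"

edckel


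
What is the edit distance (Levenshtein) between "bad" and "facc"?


Computing edit distance: "bad" -> "facc"
DP table:
           f    a    c    c
      0    1    2    3    4
  b   1    1    2    3    4
  a   2    2    1    2    3
  d   3    3    2    2    3
Edit distance = dp[3][4] = 3

3


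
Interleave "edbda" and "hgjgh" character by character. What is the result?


Interleaving "edbda" and "hgjgh":
  Position 0: 'e' from first, 'h' from second => "eh"
  Position 1: 'd' from first, 'g' from second => "dg"
  Position 2: 'b' from first, 'j' from second => "bj"
  Position 3: 'd' from first, 'g' from second => "dg"
  Position 4: 'a' from first, 'h' from second => "ah"
Result: ehdgbjdgah

ehdgbjdgah


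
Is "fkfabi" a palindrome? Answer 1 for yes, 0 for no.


Input: fkfabi
Reversed: ibafkf
  Compare pos 0 ('f') with pos 5 ('i'): MISMATCH
  Compare pos 1 ('k') with pos 4 ('b'): MISMATCH
  Compare pos 2 ('f') with pos 3 ('a'): MISMATCH
Result: not a palindrome

0


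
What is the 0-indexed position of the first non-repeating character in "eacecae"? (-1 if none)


Input: eacecae
Character frequencies:
  'a': 2
  'c': 2
  'e': 3
Scanning left to right for freq == 1:
  Position 0 ('e'): freq=3, skip
  Position 1 ('a'): freq=2, skip
  Position 2 ('c'): freq=2, skip
  Position 3 ('e'): freq=3, skip
  Position 4 ('c'): freq=2, skip
  Position 5 ('a'): freq=2, skip
  Position 6 ('e'): freq=3, skip
  No unique character found => answer = -1

-1


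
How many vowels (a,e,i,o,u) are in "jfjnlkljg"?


Input: jfjnlkljg
Checking each character:
  'j' at position 0: consonant
  'f' at position 1: consonant
  'j' at position 2: consonant
  'n' at position 3: consonant
  'l' at position 4: consonant
  'k' at position 5: consonant
  'l' at position 6: consonant
  'j' at position 7: consonant
  'g' at position 8: consonant
Total vowels: 0

0


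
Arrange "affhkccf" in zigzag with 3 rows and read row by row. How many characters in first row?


Zigzag "affhkccf" into 3 rows:
Placing characters:
  'a' => row 0
  'f' => row 1
  'f' => row 2
  'h' => row 1
  'k' => row 0
  'c' => row 1
  'c' => row 2
  'f' => row 1
Rows:
  Row 0: "ak"
  Row 1: "fhcf"
  Row 2: "fc"
First row length: 2

2


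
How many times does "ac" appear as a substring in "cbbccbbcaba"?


Searching for "ac" in "cbbccbbcaba"
Scanning each position:
  Position 0: "cb" => no
  Position 1: "bb" => no
  Position 2: "bc" => no
  Position 3: "cc" => no
  Position 4: "cb" => no
  Position 5: "bb" => no
  Position 6: "bc" => no
  Position 7: "ca" => no
  Position 8: "ab" => no
  Position 9: "ba" => no
Total occurrences: 0

0


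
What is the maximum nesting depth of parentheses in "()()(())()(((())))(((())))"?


Input: "()()(())()(((())))(((())))"
Tracking depth:
  Position 0 '(': depth becomes 1
  Position 1 ')': depth becomes 0
  Position 2 '(': depth becomes 1
  Position 3 ')': depth becomes 0
  Position 4 '(': depth becomes 1
  Position 5 '(': depth becomes 2
  Position 6 ')': depth becomes 1
  Position 7 ')': depth becomes 0
  Position 8 '(': depth becomes 1
  Position 9 ')': depth becomes 0
  Position 10 '(': depth becomes 1
  Position 11 '(': depth becomes 2
  Position 12 '(': depth becomes 3
  Position 13 '(': depth becomes 4
  Position 14 ')': depth becomes 3
  Position 15 ')': depth becomes 2
  Position 16 ')': depth becomes 1
  Position 17 ')': depth becomes 0
  Position 18 '(': depth becomes 1
  Position 19 '(': depth becomes 2
  Position 20 '(': depth becomes 3
  Position 21 '(': depth becomes 4
  Position 22 ')': depth becomes 3
  Position 23 ')': depth becomes 2
  Position 24 ')': depth becomes 1
  Position 25 ')': depth becomes 0
Maximum depth reached: 4

4


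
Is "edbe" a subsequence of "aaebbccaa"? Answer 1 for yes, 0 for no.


Check if "edbe" is a subsequence of "aaebbccaa"
Greedy scan:
  Position 0 ('a'): no match needed
  Position 1 ('a'): no match needed
  Position 2 ('e'): matches sub[0] = 'e'
  Position 3 ('b'): no match needed
  Position 4 ('b'): no match needed
  Position 5 ('c'): no match needed
  Position 6 ('c'): no match needed
  Position 7 ('a'): no match needed
  Position 8 ('a'): no match needed
Only matched 1/4 characters => not a subsequence

0


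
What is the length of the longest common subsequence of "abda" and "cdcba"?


LCS of "abda" and "cdcba"
DP table:
           c    d    c    b    a
      0    0    0    0    0    0
  a   0    0    0    0    0    1
  b   0    0    0    0    1    1
  d   0    0    1    1    1    1
  a   0    0    1    1    1    2
LCS length = dp[4][5] = 2

2


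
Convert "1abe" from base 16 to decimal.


Input: "1abe" in base 16
Positional expansion:
  Digit '1' (value 1) x 16^3 = 4096
  Digit 'a' (value 10) x 16^2 = 2560
  Digit 'b' (value 11) x 16^1 = 176
  Digit 'e' (value 14) x 16^0 = 14
Sum = 6846

6846


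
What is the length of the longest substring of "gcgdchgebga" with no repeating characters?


Input: "gcgdchgebga"
Sliding window (track last position of each char):
  Position 0 ('g'): window [0,0] length 1 -- new best
  Position 1 ('c'): window [0,1] length 2 -- new best
  Position 2 ('g'): repeat (last at 0), move window start to 1
  Position 2 ('g'): window [1,2] length 2
  Position 3 ('d'): window [1,3] length 3 -- new best
  Position 4 ('c'): repeat (last at 1), move window start to 2
  Position 4 ('c'): window [2,4] length 3
  Position 5 ('h'): window [2,5] length 4 -- new best
  Position 6 ('g'): repeat (last at 2), move window start to 3
  Position 6 ('g'): window [3,6] length 4
  Position 7 ('e'): window [3,7] length 5 -- new best
  Position 8 ('b'): window [3,8] length 6 -- new best
  Position 9 ('g'): repeat (last at 6), move window start to 7
  Position 9 ('g'): window [7,9] length 3
  Position 10 ('a'): window [7,10] length 4
Longest substring with no repeats: "dchgeb" with length 6

6


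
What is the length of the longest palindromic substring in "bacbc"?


Input: "bacbc"
Checking substrings for palindromes:
  [2:5] "cbc" (len 3) => palindrome
Longest palindromic substring: "cbc" with length 3

3


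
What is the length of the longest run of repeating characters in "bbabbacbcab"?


Input: "bbabbacbcab"
Scanning for longest run:
  Position 1 ('b'): continues run of 'b', length=2
  Position 2 ('a'): new char, reset run to 1
  Position 3 ('b'): new char, reset run to 1
  Position 4 ('b'): continues run of 'b', length=2
  Position 5 ('a'): new char, reset run to 1
  Position 6 ('c'): new char, reset run to 1
  Position 7 ('b'): new char, reset run to 1
  Position 8 ('c'): new char, reset run to 1
  Position 9 ('a'): new char, reset run to 1
  Position 10 ('b'): new char, reset run to 1
Longest run: 'b' with length 2

2


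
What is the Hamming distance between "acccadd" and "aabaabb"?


Comparing "acccadd" and "aabaabb" position by position:
  Position 0: 'a' vs 'a' => same
  Position 1: 'c' vs 'a' => differ
  Position 2: 'c' vs 'b' => differ
  Position 3: 'c' vs 'a' => differ
  Position 4: 'a' vs 'a' => same
  Position 5: 'd' vs 'b' => differ
  Position 6: 'd' vs 'b' => differ
Total differences (Hamming distance): 5

5


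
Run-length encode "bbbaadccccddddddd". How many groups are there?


Input: bbbaadccccddddddd
Scanning for consecutive runs:
  Group 1: 'b' x 3 (positions 0-2)
  Group 2: 'a' x 2 (positions 3-4)
  Group 3: 'd' x 1 (positions 5-5)
  Group 4: 'c' x 4 (positions 6-9)
  Group 5: 'd' x 7 (positions 10-16)
Total groups: 5

5


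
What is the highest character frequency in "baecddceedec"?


Input: baecddceedec
Character counts:
  'a': 1
  'b': 1
  'c': 3
  'd': 3
  'e': 4
Maximum frequency: 4

4


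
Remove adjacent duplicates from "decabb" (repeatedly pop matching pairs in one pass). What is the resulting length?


Input: decabb
Stack-based adjacent duplicate removal:
  Read 'd': push. Stack: d
  Read 'e': push. Stack: de
  Read 'c': push. Stack: dec
  Read 'a': push. Stack: deca
  Read 'b': push. Stack: decab
  Read 'b': matches stack top 'b' => pop. Stack: deca
Final stack: "deca" (length 4)

4


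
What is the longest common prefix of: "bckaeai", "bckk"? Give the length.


Words: bckaeai, bckk
  Position 0: all 'b' => match
  Position 1: all 'c' => match
  Position 2: all 'k' => match
  Position 3: ('a', 'k') => mismatch, stop
LCP = "bck" (length 3)

3


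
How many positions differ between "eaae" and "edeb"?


Comparing "eaae" and "edeb" position by position:
  Position 0: 'e' vs 'e' => same
  Position 1: 'a' vs 'd' => DIFFER
  Position 2: 'a' vs 'e' => DIFFER
  Position 3: 'e' vs 'b' => DIFFER
Positions that differ: 3

3


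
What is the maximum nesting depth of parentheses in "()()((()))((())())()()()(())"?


Input: "()()((()))((())())()()()(())"
Tracking depth:
  Position 0 '(': depth becomes 1
  Position 1 ')': depth becomes 0
  Position 2 '(': depth becomes 1
  Position 3 ')': depth becomes 0
  Position 4 '(': depth becomes 1
  Position 5 '(': depth becomes 2
  Position 6 '(': depth becomes 3
  Position 7 ')': depth becomes 2
  Position 8 ')': depth becomes 1
  Position 9 ')': depth becomes 0
  Position 10 '(': depth becomes 1
  Position 11 '(': depth becomes 2
  Position 12 '(': depth becomes 3
  Position 13 ')': depth becomes 2
  Position 14 ')': depth becomes 1
  Position 15 '(': depth becomes 2
  Position 16 ')': depth becomes 1
  Position 17 ')': depth becomes 0
  Position 18 '(': depth becomes 1
  Position 19 ')': depth becomes 0
  Position 20 '(': depth becomes 1
  Position 21 ')': depth becomes 0
  Position 22 '(': depth becomes 1
  Position 23 ')': depth becomes 0
  Position 24 '(': depth becomes 1
  Position 25 '(': depth becomes 2
  Position 26 ')': depth becomes 1
  Position 27 ')': depth becomes 0
Maximum depth reached: 3

3


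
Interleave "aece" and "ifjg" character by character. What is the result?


Interleaving "aece" and "ifjg":
  Position 0: 'a' from first, 'i' from second => "ai"
  Position 1: 'e' from first, 'f' from second => "ef"
  Position 2: 'c' from first, 'j' from second => "cj"
  Position 3: 'e' from first, 'g' from second => "eg"
Result: aiefcjeg

aiefcjeg


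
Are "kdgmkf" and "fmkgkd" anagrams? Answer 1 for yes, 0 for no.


Strings: "kdgmkf", "fmkgkd"
Sorted first:  dfgkkm
Sorted second: dfgkkm
Sorted forms match => anagrams

1


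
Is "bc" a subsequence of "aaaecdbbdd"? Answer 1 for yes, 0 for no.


Check if "bc" is a subsequence of "aaaecdbbdd"
Greedy scan:
  Position 0 ('a'): no match needed
  Position 1 ('a'): no match needed
  Position 2 ('a'): no match needed
  Position 3 ('e'): no match needed
  Position 4 ('c'): no match needed
  Position 5 ('d'): no match needed
  Position 6 ('b'): matches sub[0] = 'b'
  Position 7 ('b'): no match needed
  Position 8 ('d'): no match needed
  Position 9 ('d'): no match needed
Only matched 1/2 characters => not a subsequence

0


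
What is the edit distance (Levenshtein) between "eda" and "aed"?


Computing edit distance: "eda" -> "aed"
DP table:
           a    e    d
      0    1    2    3
  e   1    1    1    2
  d   2    2    2    1
  a   3    2    3    2
Edit distance = dp[3][3] = 2

2


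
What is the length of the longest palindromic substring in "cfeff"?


Input: "cfeff"
Checking substrings for palindromes:
  [1:4] "fef" (len 3) => palindrome
  [3:5] "ff" (len 2) => palindrome
Longest palindromic substring: "fef" with length 3

3


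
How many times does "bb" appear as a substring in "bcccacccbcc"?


Searching for "bb" in "bcccacccbcc"
Scanning each position:
  Position 0: "bc" => no
  Position 1: "cc" => no
  Position 2: "cc" => no
  Position 3: "ca" => no
  Position 4: "ac" => no
  Position 5: "cc" => no
  Position 6: "cc" => no
  Position 7: "cb" => no
  Position 8: "bc" => no
  Position 9: "cc" => no
Total occurrences: 0

0


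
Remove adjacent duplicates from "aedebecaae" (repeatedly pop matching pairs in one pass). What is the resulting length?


Input: aedebecaae
Stack-based adjacent duplicate removal:
  Read 'a': push. Stack: a
  Read 'e': push. Stack: ae
  Read 'd': push. Stack: aed
  Read 'e': push. Stack: aede
  Read 'b': push. Stack: aedeb
  Read 'e': push. Stack: aedebe
  Read 'c': push. Stack: aedebec
  Read 'a': push. Stack: aedebeca
  Read 'a': matches stack top 'a' => pop. Stack: aedebec
  Read 'e': push. Stack: aedebece
Final stack: "aedebece" (length 8)

8


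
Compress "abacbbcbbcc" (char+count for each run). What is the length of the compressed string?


Input: abacbbcbbcc
Runs:
  'a' x 1 => "a1"
  'b' x 1 => "b1"
  'a' x 1 => "a1"
  'c' x 1 => "c1"
  'b' x 2 => "b2"
  'c' x 1 => "c1"
  'b' x 2 => "b2"
  'c' x 2 => "c2"
Compressed: "a1b1a1c1b2c1b2c2"
Compressed length: 16

16


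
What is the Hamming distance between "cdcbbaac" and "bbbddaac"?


Comparing "cdcbbaac" and "bbbddaac" position by position:
  Position 0: 'c' vs 'b' => differ
  Position 1: 'd' vs 'b' => differ
  Position 2: 'c' vs 'b' => differ
  Position 3: 'b' vs 'd' => differ
  Position 4: 'b' vs 'd' => differ
  Position 5: 'a' vs 'a' => same
  Position 6: 'a' vs 'a' => same
  Position 7: 'c' vs 'c' => same
Total differences (Hamming distance): 5

5


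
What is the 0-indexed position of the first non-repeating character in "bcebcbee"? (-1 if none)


Input: bcebcbee
Character frequencies:
  'b': 3
  'c': 2
  'e': 3
Scanning left to right for freq == 1:
  Position 0 ('b'): freq=3, skip
  Position 1 ('c'): freq=2, skip
  Position 2 ('e'): freq=3, skip
  Position 3 ('b'): freq=3, skip
  Position 4 ('c'): freq=2, skip
  Position 5 ('b'): freq=3, skip
  Position 6 ('e'): freq=3, skip
  Position 7 ('e'): freq=3, skip
  No unique character found => answer = -1

-1


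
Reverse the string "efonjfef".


Input: efonjfef
Reading characters right to left:
  Position 7: 'f'
  Position 6: 'e'
  Position 5: 'f'
  Position 4: 'j'
  Position 3: 'n'
  Position 2: 'o'
  Position 1: 'f'
  Position 0: 'e'
Reversed: fefjnofe

fefjnofe


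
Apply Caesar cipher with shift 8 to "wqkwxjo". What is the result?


Caesar cipher: shift "wqkwxjo" by 8
  'w' (pos 22) + 8 = pos 4 = 'e'
  'q' (pos 16) + 8 = pos 24 = 'y'
  'k' (pos 10) + 8 = pos 18 = 's'
  'w' (pos 22) + 8 = pos 4 = 'e'
  'x' (pos 23) + 8 = pos 5 = 'f'
  'j' (pos 9) + 8 = pos 17 = 'r'
  'o' (pos 14) + 8 = pos 22 = 'w'
Result: eysefrw

eysefrw


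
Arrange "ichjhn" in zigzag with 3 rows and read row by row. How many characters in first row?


Zigzag "ichjhn" into 3 rows:
Placing characters:
  'i' => row 0
  'c' => row 1
  'h' => row 2
  'j' => row 1
  'h' => row 0
  'n' => row 1
Rows:
  Row 0: "ih"
  Row 1: "cjn"
  Row 2: "h"
First row length: 2

2


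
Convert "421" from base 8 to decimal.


Input: "421" in base 8
Positional expansion:
  Digit '4' (value 4) x 8^2 = 256
  Digit '2' (value 2) x 8^1 = 16
  Digit '1' (value 1) x 8^0 = 1
Sum = 273

273


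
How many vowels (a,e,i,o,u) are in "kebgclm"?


Input: kebgclm
Checking each character:
  'k' at position 0: consonant
  'e' at position 1: vowel (running total: 1)
  'b' at position 2: consonant
  'g' at position 3: consonant
  'c' at position 4: consonant
  'l' at position 5: consonant
  'm' at position 6: consonant
Total vowels: 1

1


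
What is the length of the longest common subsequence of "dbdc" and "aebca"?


LCS of "dbdc" and "aebca"
DP table:
           a    e    b    c    a
      0    0    0    0    0    0
  d   0    0    0    0    0    0
  b   0    0    0    1    1    1
  d   0    0    0    1    1    1
  c   0    0    0    1    2    2
LCS length = dp[4][5] = 2

2


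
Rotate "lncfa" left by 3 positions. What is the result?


Input: "lncfa", rotate left by 3
First 3 characters: "lnc"
Remaining characters: "fa"
Concatenate remaining + first: "fa" + "lnc" = "falnc"

falnc


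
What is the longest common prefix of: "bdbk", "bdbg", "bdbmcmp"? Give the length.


Words: bdbk, bdbg, bdbmcmp
  Position 0: all 'b' => match
  Position 1: all 'd' => match
  Position 2: all 'b' => match
  Position 3: ('k', 'g', 'm') => mismatch, stop
LCP = "bdb" (length 3)

3


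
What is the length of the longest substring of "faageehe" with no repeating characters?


Input: "faageehe"
Sliding window (track last position of each char):
  Position 0 ('f'): window [0,0] length 1 -- new best
  Position 1 ('a'): window [0,1] length 2 -- new best
  Position 2 ('a'): repeat (last at 1), move window start to 2
  Position 2 ('a'): window [2,2] length 1
  Position 3 ('g'): window [2,3] length 2
  Position 4 ('e'): window [2,4] length 3 -- new best
  Position 5 ('e'): repeat (last at 4), move window start to 5
  Position 5 ('e'): window [5,5] length 1
  Position 6 ('h'): window [5,6] length 2
  Position 7 ('e'): repeat (last at 5), move window start to 6
  Position 7 ('e'): window [6,7] length 2
Longest substring with no repeats: "age" with length 3

3


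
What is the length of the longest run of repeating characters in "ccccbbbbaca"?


Input: "ccccbbbbaca"
Scanning for longest run:
  Position 1 ('c'): continues run of 'c', length=2
  Position 2 ('c'): continues run of 'c', length=3
  Position 3 ('c'): continues run of 'c', length=4
  Position 4 ('b'): new char, reset run to 1
  Position 5 ('b'): continues run of 'b', length=2
  Position 6 ('b'): continues run of 'b', length=3
  Position 7 ('b'): continues run of 'b', length=4
  Position 8 ('a'): new char, reset run to 1
  Position 9 ('c'): new char, reset run to 1
  Position 10 ('a'): new char, reset run to 1
Longest run: 'c' with length 4

4


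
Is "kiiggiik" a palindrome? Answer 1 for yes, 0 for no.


Input: kiiggiik
Reversed: kiiggiik
  Compare pos 0 ('k') with pos 7 ('k'): match
  Compare pos 1 ('i') with pos 6 ('i'): match
  Compare pos 2 ('i') with pos 5 ('i'): match
  Compare pos 3 ('g') with pos 4 ('g'): match
Result: palindrome

1


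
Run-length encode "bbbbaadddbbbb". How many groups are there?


Input: bbbbaadddbbbb
Scanning for consecutive runs:
  Group 1: 'b' x 4 (positions 0-3)
  Group 2: 'a' x 2 (positions 4-5)
  Group 3: 'd' x 3 (positions 6-8)
  Group 4: 'b' x 4 (positions 9-12)
Total groups: 4

4


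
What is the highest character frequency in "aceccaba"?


Input: aceccaba
Character counts:
  'a': 3
  'b': 1
  'c': 3
  'e': 1
Maximum frequency: 3

3


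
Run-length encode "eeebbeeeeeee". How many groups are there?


Input: eeebbeeeeeee
Scanning for consecutive runs:
  Group 1: 'e' x 3 (positions 0-2)
  Group 2: 'b' x 2 (positions 3-4)
  Group 3: 'e' x 7 (positions 5-11)
Total groups: 3

3


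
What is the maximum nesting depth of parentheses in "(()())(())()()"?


Input: "(()())(())()()"
Tracking depth:
  Position 0 '(': depth becomes 1
  Position 1 '(': depth becomes 2
  Position 2 ')': depth becomes 1
  Position 3 '(': depth becomes 2
  Position 4 ')': depth becomes 1
  Position 5 ')': depth becomes 0
  Position 6 '(': depth becomes 1
  Position 7 '(': depth becomes 2
  Position 8 ')': depth becomes 1
  Position 9 ')': depth becomes 0
  Position 10 '(': depth becomes 1
  Position 11 ')': depth becomes 0
  Position 12 '(': depth becomes 1
  Position 13 ')': depth becomes 0
Maximum depth reached: 2

2


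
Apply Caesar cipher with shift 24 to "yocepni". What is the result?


Caesar cipher: shift "yocepni" by 24
  'y' (pos 24) + 24 = pos 22 = 'w'
  'o' (pos 14) + 24 = pos 12 = 'm'
  'c' (pos 2) + 24 = pos 0 = 'a'
  'e' (pos 4) + 24 = pos 2 = 'c'
  'p' (pos 15) + 24 = pos 13 = 'n'
  'n' (pos 13) + 24 = pos 11 = 'l'
  'i' (pos 8) + 24 = pos 6 = 'g'
Result: wmacnlg

wmacnlg


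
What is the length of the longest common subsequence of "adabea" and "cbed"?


LCS of "adabea" and "cbed"
DP table:
           c    b    e    d
      0    0    0    0    0
  a   0    0    0    0    0
  d   0    0    0    0    1
  a   0    0    0    0    1
  b   0    0    1    1    1
  e   0    0    1    2    2
  a   0    0    1    2    2
LCS length = dp[6][4] = 2

2


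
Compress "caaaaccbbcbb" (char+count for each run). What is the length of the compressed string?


Input: caaaaccbbcbb
Runs:
  'c' x 1 => "c1"
  'a' x 4 => "a4"
  'c' x 2 => "c2"
  'b' x 2 => "b2"
  'c' x 1 => "c1"
  'b' x 2 => "b2"
Compressed: "c1a4c2b2c1b2"
Compressed length: 12

12


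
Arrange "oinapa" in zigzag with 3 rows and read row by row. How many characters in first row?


Zigzag "oinapa" into 3 rows:
Placing characters:
  'o' => row 0
  'i' => row 1
  'n' => row 2
  'a' => row 1
  'p' => row 0
  'a' => row 1
Rows:
  Row 0: "op"
  Row 1: "iaa"
  Row 2: "n"
First row length: 2

2


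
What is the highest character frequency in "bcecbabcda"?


Input: bcecbabcda
Character counts:
  'a': 2
  'b': 3
  'c': 3
  'd': 1
  'e': 1
Maximum frequency: 3

3


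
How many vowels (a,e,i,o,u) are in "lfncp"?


Input: lfncp
Checking each character:
  'l' at position 0: consonant
  'f' at position 1: consonant
  'n' at position 2: consonant
  'c' at position 3: consonant
  'p' at position 4: consonant
Total vowels: 0

0


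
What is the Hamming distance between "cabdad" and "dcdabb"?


Comparing "cabdad" and "dcdabb" position by position:
  Position 0: 'c' vs 'd' => differ
  Position 1: 'a' vs 'c' => differ
  Position 2: 'b' vs 'd' => differ
  Position 3: 'd' vs 'a' => differ
  Position 4: 'a' vs 'b' => differ
  Position 5: 'd' vs 'b' => differ
Total differences (Hamming distance): 6

6


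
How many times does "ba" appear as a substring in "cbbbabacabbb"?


Searching for "ba" in "cbbbabacabbb"
Scanning each position:
  Position 0: "cb" => no
  Position 1: "bb" => no
  Position 2: "bb" => no
  Position 3: "ba" => MATCH
  Position 4: "ab" => no
  Position 5: "ba" => MATCH
  Position 6: "ac" => no
  Position 7: "ca" => no
  Position 8: "ab" => no
  Position 9: "bb" => no
  Position 10: "bb" => no
Total occurrences: 2

2


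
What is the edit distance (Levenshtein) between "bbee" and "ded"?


Computing edit distance: "bbee" -> "ded"
DP table:
           d    e    d
      0    1    2    3
  b   1    1    2    3
  b   2    2    2    3
  e   3    3    2    3
  e   4    4    3    3
Edit distance = dp[4][3] = 3

3


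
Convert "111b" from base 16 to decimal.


Input: "111b" in base 16
Positional expansion:
  Digit '1' (value 1) x 16^3 = 4096
  Digit '1' (value 1) x 16^2 = 256
  Digit '1' (value 1) x 16^1 = 16
  Digit 'b' (value 11) x 16^0 = 11
Sum = 4379

4379


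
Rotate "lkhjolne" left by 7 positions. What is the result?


Input: "lkhjolne", rotate left by 7
First 7 characters: "lkhjoln"
Remaining characters: "e"
Concatenate remaining + first: "e" + "lkhjoln" = "elkhjoln"

elkhjoln


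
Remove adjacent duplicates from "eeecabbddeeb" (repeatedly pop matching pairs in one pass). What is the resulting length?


Input: eeecabbddeeb
Stack-based adjacent duplicate removal:
  Read 'e': push. Stack: e
  Read 'e': matches stack top 'e' => pop. Stack: (empty)
  Read 'e': push. Stack: e
  Read 'c': push. Stack: ec
  Read 'a': push. Stack: eca
  Read 'b': push. Stack: ecab
  Read 'b': matches stack top 'b' => pop. Stack: eca
  Read 'd': push. Stack: ecad
  Read 'd': matches stack top 'd' => pop. Stack: eca
  Read 'e': push. Stack: ecae
  Read 'e': matches stack top 'e' => pop. Stack: eca
  Read 'b': push. Stack: ecab
Final stack: "ecab" (length 4)

4


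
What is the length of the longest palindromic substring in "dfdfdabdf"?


Input: "dfdfdabdf"
Checking substrings for palindromes:
  [0:5] "dfdfd" (len 5) => palindrome
  [0:3] "dfd" (len 3) => palindrome
  [1:4] "fdf" (len 3) => palindrome
  [2:5] "dfd" (len 3) => palindrome
Longest palindromic substring: "dfdfd" with length 5

5


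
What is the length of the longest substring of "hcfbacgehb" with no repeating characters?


Input: "hcfbacgehb"
Sliding window (track last position of each char):
  Position 0 ('h'): window [0,0] length 1 -- new best
  Position 1 ('c'): window [0,1] length 2 -- new best
  Position 2 ('f'): window [0,2] length 3 -- new best
  Position 3 ('b'): window [0,3] length 4 -- new best
  Position 4 ('a'): window [0,4] length 5 -- new best
  Position 5 ('c'): repeat (last at 1), move window start to 2
  Position 5 ('c'): window [2,5] length 4
  Position 6 ('g'): window [2,6] length 5
  Position 7 ('e'): window [2,7] length 6 -- new best
  Position 8 ('h'): window [2,8] length 7 -- new best
  Position 9 ('b'): repeat (last at 3), move window start to 4
  Position 9 ('b'): window [4,9] length 6
Longest substring with no repeats: "fbacgeh" with length 7

7


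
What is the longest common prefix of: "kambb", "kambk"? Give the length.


Words: kambb, kambk
  Position 0: all 'k' => match
  Position 1: all 'a' => match
  Position 2: all 'm' => match
  Position 3: all 'b' => match
  Position 4: ('b', 'k') => mismatch, stop
LCP = "kamb" (length 4)

4


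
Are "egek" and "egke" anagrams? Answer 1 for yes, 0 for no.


Strings: "egek", "egke"
Sorted first:  eegk
Sorted second: eegk
Sorted forms match => anagrams

1


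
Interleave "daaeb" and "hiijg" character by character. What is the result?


Interleaving "daaeb" and "hiijg":
  Position 0: 'd' from first, 'h' from second => "dh"
  Position 1: 'a' from first, 'i' from second => "ai"
  Position 2: 'a' from first, 'i' from second => "ai"
  Position 3: 'e' from first, 'j' from second => "ej"
  Position 4: 'b' from first, 'g' from second => "bg"
Result: dhaiaiejbg

dhaiaiejbg


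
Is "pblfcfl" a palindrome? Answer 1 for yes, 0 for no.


Input: pblfcfl
Reversed: lfcflbp
  Compare pos 0 ('p') with pos 6 ('l'): MISMATCH
  Compare pos 1 ('b') with pos 5 ('f'): MISMATCH
  Compare pos 2 ('l') with pos 4 ('c'): MISMATCH
Result: not a palindrome

0
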